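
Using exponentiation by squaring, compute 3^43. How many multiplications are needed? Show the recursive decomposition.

Computing 3^43 by squaring (build up from 3^1; each line after the first costs one multiplication):

3^1 = 3
3^2 = (3^1)^2 = 3^2 = 9
3^4 = (3^2)^2 = 9^2 = 81
3^5 = 3 * 3^4 = 3 * 81 = 243
3^10 = (3^5)^2 = 243^2 = 59049
3^20 = (3^10)^2 = 59049^2 = 3486784401
3^21 = 3 * 3^20 = 3 * 3486784401 = 10460353203
3^42 = (3^21)^2 = 10460353203^2 = 109418989131512359209
3^43 = 3 * 3^42 = 3 * 109418989131512359209 = 328256967394537077627

Result: 328256967394537077627
Multiplications needed: 8 (8 lines after 3^1)

3^43 = 328256967394537077627. Using exponentiation by squaring, this requires 8 multiplications. The key idea: if the exponent is even, square the half-power; if odd, multiply by the base once.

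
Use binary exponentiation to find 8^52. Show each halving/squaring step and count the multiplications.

Computing 8^52 by squaring (build up from 8^1; each line after the first costs one multiplication):

8^1 = 8
8^2 = (8^1)^2 = 8^2 = 64
8^3 = 8 * 8^2 = 8 * 64 = 512
8^6 = (8^3)^2 = 512^2 = 262144
8^12 = (8^6)^2 = 262144^2 = 68719476736
8^13 = 8 * 8^12 = 8 * 68719476736 = 549755813888
8^26 = (8^13)^2 = 549755813888^2 = 302231454903657293676544
8^52 = (8^26)^2 = 302231454903657293676544^2 = 91343852333181432387730302044767688728495783936

Result: 91343852333181432387730302044767688728495783936
Multiplications needed: 7 (7 lines after 8^1)

8^52 = 91343852333181432387730302044767688728495783936. Using exponentiation by squaring, this requires 7 multiplications. The key idea: if the exponent is even, square the half-power; if odd, multiply by the base once.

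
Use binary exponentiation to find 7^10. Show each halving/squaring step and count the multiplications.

Computing 7^10 by squaring (build up from 7^1; each line after the first costs one multiplication):

7^1 = 7
7^2 = (7^1)^2 = 7^2 = 49
7^4 = (7^2)^2 = 49^2 = 2401
7^5 = 7 * 7^4 = 7 * 2401 = 16807
7^10 = (7^5)^2 = 16807^2 = 282475249

Result: 282475249
Multiplications needed: 4 (4 lines after 7^1)

7^10 = 282475249. Using exponentiation by squaring, this requires 4 multiplications. The key idea: if the exponent is even, square the half-power; if odd, multiply by the base once.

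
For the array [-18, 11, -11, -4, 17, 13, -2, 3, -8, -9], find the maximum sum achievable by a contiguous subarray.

Using Kadane's algorithm on [-18, 11, -11, -4, 17, 13, -2, 3, -8, -9]:

Scanning through the array:
Position 1 (value 11): max_ending_here = 11, max_so_far = 11
Position 2 (value -11): max_ending_here = 0, max_so_far = 11
Position 3 (value -4): max_ending_here = -4, max_so_far = 11
Position 4 (value 17): max_ending_here = 17, max_so_far = 17
Position 5 (value 13): max_ending_here = 30, max_so_far = 30
Position 6 (value -2): max_ending_here = 28, max_so_far = 30
Position 7 (value 3): max_ending_here = 31, max_so_far = 31
Position 8 (value -8): max_ending_here = 23, max_so_far = 31
Position 9 (value -9): max_ending_here = 14, max_so_far = 31

Maximum subarray: [17, 13, -2, 3]
Maximum sum: 31

The maximum subarray is [17, 13, -2, 3] with sum 31. This subarray runs from index 4 to index 7.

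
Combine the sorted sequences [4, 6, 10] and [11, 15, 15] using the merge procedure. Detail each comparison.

Merging process:

Compare 4 vs 11: take 4 from left. Merged: [4]
Compare 6 vs 11: take 6 from left. Merged: [4, 6]
Compare 10 vs 11: take 10 from left. Merged: [4, 6, 10]
Append remaining from right: [11, 15, 15]. Merged: [4, 6, 10, 11, 15, 15]

Final merged array: [4, 6, 10, 11, 15, 15]
Total comparisons: 3

The merged array is [4, 6, 10, 11, 15, 15], requiring 3 comparisons. The merge step runs in O(n) time where n is the total number of elements.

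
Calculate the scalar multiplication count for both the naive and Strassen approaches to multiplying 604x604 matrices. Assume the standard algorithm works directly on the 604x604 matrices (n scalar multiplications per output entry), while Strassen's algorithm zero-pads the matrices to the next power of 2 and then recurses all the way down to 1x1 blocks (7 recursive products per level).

Matrix multiplication for 604x604 matrices:

Strassen's algorithm requires power-of-2 dimensions. Pad 604x604 to 1024x1024 (next power of 2).

Standard algorithm: 604^3 = 220348864 multiplications
Strassen's algorithm: 7^(log2(1024)) = 7^10 = 282475249 multiplications
Difference: 220348864 - 282475249 = -62126385 (Strassen uses MORE here due to padding overhead — for small or just-over-power-of-2 n, padding can outweigh the per-level savings)

Standard: 220348864 multiplications (604^3). Strassen: 282475249 multiplications (7^10, after padding to 1024x1024). Strassen reduces 8 recursive multiplications to 7 at each level.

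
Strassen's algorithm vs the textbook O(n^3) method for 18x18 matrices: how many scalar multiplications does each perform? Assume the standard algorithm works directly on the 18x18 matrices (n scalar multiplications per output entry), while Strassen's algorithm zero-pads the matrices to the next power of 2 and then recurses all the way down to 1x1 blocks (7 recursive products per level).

Matrix multiplication for 18x18 matrices:

Strassen's algorithm requires power-of-2 dimensions. Pad 18x18 to 32x32 (next power of 2).

Standard algorithm: 18^3 = 5832 multiplications
Strassen's algorithm: 7^(log2(32)) = 7^5 = 16807 multiplications
Difference: 5832 - 16807 = -10975 (Strassen uses MORE here due to padding overhead — for small or just-over-power-of-2 n, padding can outweigh the per-level savings)

Standard: 5832 multiplications (18^3). Strassen: 16807 multiplications (7^5, after padding to 32x32). Strassen reduces 8 recursive multiplications to 7 at each level.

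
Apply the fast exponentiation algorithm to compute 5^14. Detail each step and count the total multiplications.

Computing 5^14 by squaring (build up from 5^1; each line after the first costs one multiplication):

5^1 = 5
5^2 = (5^1)^2 = 5^2 = 25
5^3 = 5 * 5^2 = 5 * 25 = 125
5^6 = (5^3)^2 = 125^2 = 15625
5^7 = 5 * 5^6 = 5 * 15625 = 78125
5^14 = (5^7)^2 = 78125^2 = 6103515625

Result: 6103515625
Multiplications needed: 5 (5 lines after 5^1)

5^14 = 6103515625. Using exponentiation by squaring, this requires 5 multiplications. The key idea: if the exponent is even, square the half-power; if odd, multiply by the base once.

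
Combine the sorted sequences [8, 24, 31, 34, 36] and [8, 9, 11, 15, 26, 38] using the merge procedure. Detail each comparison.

Merging process:

Compare 8 vs 8: take 8 from left. Merged: [8]
Compare 24 vs 8: take 8 from right. Merged: [8, 8]
Compare 24 vs 9: take 9 from right. Merged: [8, 8, 9]
Compare 24 vs 11: take 11 from right. Merged: [8, 8, 9, 11]
Compare 24 vs 15: take 15 from right. Merged: [8, 8, 9, 11, 15]
Compare 24 vs 26: take 24 from left. Merged: [8, 8, 9, 11, 15, 24]
Compare 31 vs 26: take 26 from right. Merged: [8, 8, 9, 11, 15, 24, 26]
Compare 31 vs 38: take 31 from left. Merged: [8, 8, 9, 11, 15, 24, 26, 31]
Compare 34 vs 38: take 34 from left. Merged: [8, 8, 9, 11, 15, 24, 26, 31, 34]
Compare 36 vs 38: take 36 from left. Merged: [8, 8, 9, 11, 15, 24, 26, 31, 34, 36]
Append remaining from right: [38]. Merged: [8, 8, 9, 11, 15, 24, 26, 31, 34, 36, 38]

Final merged array: [8, 8, 9, 11, 15, 24, 26, 31, 34, 36, 38]
Total comparisons: 10

The merged array is [8, 8, 9, 11, 15, 24, 26, 31, 34, 36, 38], requiring 10 comparisons. The merge step runs in O(n) time where n is the total number of elements.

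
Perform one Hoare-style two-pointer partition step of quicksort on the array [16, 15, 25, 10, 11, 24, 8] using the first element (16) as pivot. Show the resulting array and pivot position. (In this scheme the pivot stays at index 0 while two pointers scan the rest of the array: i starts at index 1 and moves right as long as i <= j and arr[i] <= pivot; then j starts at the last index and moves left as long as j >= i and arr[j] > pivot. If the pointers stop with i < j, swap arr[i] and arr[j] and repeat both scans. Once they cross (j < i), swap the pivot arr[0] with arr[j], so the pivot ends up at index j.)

Hoare-style two-pointer partition with pivot = 16:

Initial array: [16, 15, 25, 10, 11, 24, 8]

Pointers start at i = 1, j = 6.
i stops at index 2 (arr[2]=25 > 16), j stops at index 6 (arr[6]=8 <= 16): swap arr[2] and arr[6], array becomes [16, 15, 8, 10, 11, 24, 25]
i ends at 5, j ends at 4: the pointers have crossed (j < i), so scanning stops.

Swap pivot arr[0] with arr[4] to place pivot at position 4: [11, 15, 8, 10, 16, 24, 25]
Pivot position: 4

After partitioning with pivot 16, the array becomes [11, 15, 8, 10, 16, 24, 25]. The pivot is placed at index 4. All elements to the left of the pivot are <= 16, and all elements to the right are > 16.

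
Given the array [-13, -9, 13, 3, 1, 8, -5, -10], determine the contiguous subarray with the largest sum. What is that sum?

Using Kadane's algorithm on [-13, -9, 13, 3, 1, 8, -5, -10]:

Scanning through the array:
Position 1 (value -9): max_ending_here = -9, max_so_far = -9
Position 2 (value 13): max_ending_here = 13, max_so_far = 13
Position 3 (value 3): max_ending_here = 16, max_so_far = 16
Position 4 (value 1): max_ending_here = 17, max_so_far = 17
Position 5 (value 8): max_ending_here = 25, max_so_far = 25
Position 6 (value -5): max_ending_here = 20, max_so_far = 25
Position 7 (value -10): max_ending_here = 10, max_so_far = 25

Maximum subarray: [13, 3, 1, 8]
Maximum sum: 25

The maximum subarray is [13, 3, 1, 8] with sum 25. This subarray runs from index 2 to index 5.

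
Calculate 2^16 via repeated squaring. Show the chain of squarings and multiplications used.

Computing 2^16 by squaring (build up from 2^1; each line after the first costs one multiplication):

2^1 = 2
2^2 = (2^1)^2 = 2^2 = 4
2^4 = (2^2)^2 = 4^2 = 16
2^8 = (2^4)^2 = 16^2 = 256
2^16 = (2^8)^2 = 256^2 = 65536

Result: 65536
Multiplications needed: 4 (4 lines after 2^1)

2^16 = 65536. Using exponentiation by squaring, this requires 4 multiplications. The key idea: if the exponent is even, square the half-power; if odd, multiply by the base once.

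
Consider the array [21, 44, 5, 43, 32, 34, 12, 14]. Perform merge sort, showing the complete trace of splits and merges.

Merge sort trace:

Split: [21, 44, 5, 43, 32, 34, 12, 14] -> [21, 44, 5, 43] and [32, 34, 12, 14]
  Split: [21, 44, 5, 43] -> [21, 44] and [5, 43]
    Split: [21, 44] -> [21] and [44]
    Merge: [21] + [44] -> [21, 44]
    Split: [5, 43] -> [5] and [43]
    Merge: [5] + [43] -> [5, 43]
  Merge: [21, 44] + [5, 43] -> [5, 21, 43, 44]
  Split: [32, 34, 12, 14] -> [32, 34] and [12, 14]
    Split: [32, 34] -> [32] and [34]
    Merge: [32] + [34] -> [32, 34]
    Split: [12, 14] -> [12] and [14]
    Merge: [12] + [14] -> [12, 14]
  Merge: [32, 34] + [12, 14] -> [12, 14, 32, 34]
Merge: [5, 21, 43, 44] + [12, 14, 32, 34] -> [5, 12, 14, 21, 32, 34, 43, 44]

Final sorted array: [5, 12, 14, 21, 32, 34, 43, 44]

The merge sort proceeds by recursively splitting the array and merging sorted halves.
After all merges, the sorted array is [5, 12, 14, 21, 32, 34, 43, 44].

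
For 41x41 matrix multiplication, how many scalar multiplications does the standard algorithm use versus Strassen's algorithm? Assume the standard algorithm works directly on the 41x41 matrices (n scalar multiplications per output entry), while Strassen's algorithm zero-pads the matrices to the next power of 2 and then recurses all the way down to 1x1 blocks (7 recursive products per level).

Matrix multiplication for 41x41 matrices:

Strassen's algorithm requires power-of-2 dimensions. Pad 41x41 to 64x64 (next power of 2).

Standard algorithm: 41^3 = 68921 multiplications
Strassen's algorithm: 7^(log2(64)) = 7^6 = 117649 multiplications
Difference: 68921 - 117649 = -48728 (Strassen uses MORE here due to padding overhead — for small or just-over-power-of-2 n, padding can outweigh the per-level savings)

Standard: 68921 multiplications (41^3). Strassen: 117649 multiplications (7^6, after padding to 64x64). Strassen reduces 8 recursive multiplications to 7 at each level.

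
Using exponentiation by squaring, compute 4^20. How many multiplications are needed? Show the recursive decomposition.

Computing 4^20 by squaring (build up from 4^1; each line after the first costs one multiplication):

4^1 = 4
4^2 = (4^1)^2 = 4^2 = 16
4^4 = (4^2)^2 = 16^2 = 256
4^5 = 4 * 4^4 = 4 * 256 = 1024
4^10 = (4^5)^2 = 1024^2 = 1048576
4^20 = (4^10)^2 = 1048576^2 = 1099511627776

Result: 1099511627776
Multiplications needed: 5 (5 lines after 4^1)

4^20 = 1099511627776. Using exponentiation by squaring, this requires 5 multiplications. The key idea: if the exponent is even, square the half-power; if odd, multiply by the base once.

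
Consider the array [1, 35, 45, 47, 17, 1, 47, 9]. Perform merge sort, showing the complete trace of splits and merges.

Merge sort trace:

Split: [1, 35, 45, 47, 17, 1, 47, 9] -> [1, 35, 45, 47] and [17, 1, 47, 9]
  Split: [1, 35, 45, 47] -> [1, 35] and [45, 47]
    Split: [1, 35] -> [1] and [35]
    Merge: [1] + [35] -> [1, 35]
    Split: [45, 47] -> [45] and [47]
    Merge: [45] + [47] -> [45, 47]
  Merge: [1, 35] + [45, 47] -> [1, 35, 45, 47]
  Split: [17, 1, 47, 9] -> [17, 1] and [47, 9]
    Split: [17, 1] -> [17] and [1]
    Merge: [17] + [1] -> [1, 17]
    Split: [47, 9] -> [47] and [9]
    Merge: [47] + [9] -> [9, 47]
  Merge: [1, 17] + [9, 47] -> [1, 9, 17, 47]
Merge: [1, 35, 45, 47] + [1, 9, 17, 47] -> [1, 1, 9, 17, 35, 45, 47, 47]

Final sorted array: [1, 1, 9, 17, 35, 45, 47, 47]

The merge sort proceeds by recursively splitting the array and merging sorted halves.
After all merges, the sorted array is [1, 1, 9, 17, 35, 45, 47, 47].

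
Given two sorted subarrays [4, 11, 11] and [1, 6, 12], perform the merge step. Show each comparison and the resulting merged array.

Merging process:

Compare 4 vs 1: take 1 from right. Merged: [1]
Compare 4 vs 6: take 4 from left. Merged: [1, 4]
Compare 11 vs 6: take 6 from right. Merged: [1, 4, 6]
Compare 11 vs 12: take 11 from left. Merged: [1, 4, 6, 11]
Compare 11 vs 12: take 11 from left. Merged: [1, 4, 6, 11, 11]
Append remaining from right: [12]. Merged: [1, 4, 6, 11, 11, 12]

Final merged array: [1, 4, 6, 11, 11, 12]
Total comparisons: 5

The merged array is [1, 4, 6, 11, 11, 12], requiring 5 comparisons. The merge step runs in O(n) time where n is the total number of elements.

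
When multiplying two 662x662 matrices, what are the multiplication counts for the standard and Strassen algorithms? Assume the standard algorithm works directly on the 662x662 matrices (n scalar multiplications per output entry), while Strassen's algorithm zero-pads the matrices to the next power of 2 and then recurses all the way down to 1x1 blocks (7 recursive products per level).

Matrix multiplication for 662x662 matrices:

Strassen's algorithm requires power-of-2 dimensions. Pad 662x662 to 1024x1024 (next power of 2).

Standard algorithm: 662^3 = 290117528 multiplications
Strassen's algorithm: 7^(log2(1024)) = 7^10 = 282475249 multiplications
Savings: 290117528 - 282475249 = 7642279 multiplications

Standard: 290117528 multiplications (662^3). Strassen: 282475249 multiplications (7^10, after padding to 1024x1024). Strassen reduces 8 recursive multiplications to 7 at each level.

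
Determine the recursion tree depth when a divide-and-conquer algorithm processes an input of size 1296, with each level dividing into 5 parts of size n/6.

For divide and conquer with division factor 6:

Problem sizes at each level:
Level 0: 1296
Level 1: 216
Level 2: 36
Level 3: 6
Level 4: 1

The root is level 0 and the size-1 base case is level 4 (the tree spans levels 0 through 4, i.e. 5 levels counting the root), so the depth is the number of divisions: log_6(1296) = 4

The recursion tree depth is log_6(1296) = 4. At each level, the problem size is divided by 6, so it takes 4 divisions to reduce to a base case of size 1. The algorithm makes 5 recursive calls at each level.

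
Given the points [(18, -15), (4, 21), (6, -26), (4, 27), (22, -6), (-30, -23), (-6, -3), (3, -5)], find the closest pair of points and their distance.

Computing all pairwise distances among 8 points:

d((18, -15), (4, 21)) = 38.6264
d((18, -15), (6, -26)) = 16.2788
d((18, -15), (4, 27)) = 44.2719
d((18, -15), (22, -6)) = 9.8489
d((18, -15), (-30, -23)) = 48.6621
d((18, -15), (-6, -3)) = 26.8328
d((18, -15), (3, -5)) = 18.0278
d((4, 21), (6, -26)) = 47.0425
d((4, 21), (4, 27)) = 6.0 <-- minimum
d((4, 21), (22, -6)) = 32.45
d((4, 21), (-30, -23)) = 55.6058
d((4, 21), (-6, -3)) = 26.0
d((4, 21), (3, -5)) = 26.0192
d((6, -26), (4, 27)) = 53.0377
d((6, -26), (22, -6)) = 25.6125
d((6, -26), (-30, -23)) = 36.1248
d((6, -26), (-6, -3)) = 25.9422
d((6, -26), (3, -5)) = 21.2132
d((4, 27), (22, -6)) = 37.5899
d((4, 27), (-30, -23)) = 60.4649
d((4, 27), (-6, -3)) = 31.6228
d((4, 27), (3, -5)) = 32.0156
d((22, -6), (-30, -23)) = 54.7083
d((22, -6), (-6, -3)) = 28.1603
d((22, -6), (3, -5)) = 19.0263
d((-30, -23), (-6, -3)) = 31.241
d((-30, -23), (3, -5)) = 37.5899
d((-6, -3), (3, -5)) = 9.2195

Closest pair: (4, 21) and (4, 27) with distance 6.0

The closest pair is (4, 21) and (4, 27) with Euclidean distance 6.0. For 8 points, brute-force pairwise comparison is shown above. For large n, the divide-and-conquer algorithm (sort by x, recurse on halves, check the dividing strip) achieves O(n log n).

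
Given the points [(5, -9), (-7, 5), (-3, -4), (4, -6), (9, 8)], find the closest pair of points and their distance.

Computing all pairwise distances among 5 points:

d((5, -9), (-7, 5)) = 18.4391
d((5, -9), (-3, -4)) = 9.434
d((5, -9), (4, -6)) = 3.1623 <-- minimum
d((5, -9), (9, 8)) = 17.4642
d((-7, 5), (-3, -4)) = 9.8489
d((-7, 5), (4, -6)) = 15.5563
d((-7, 5), (9, 8)) = 16.2788
d((-3, -4), (4, -6)) = 7.2801
d((-3, -4), (9, 8)) = 16.9706
d((4, -6), (9, 8)) = 14.8661

Closest pair: (5, -9) and (4, -6) with distance 3.1623

The closest pair is (5, -9) and (4, -6) with Euclidean distance 3.1623. For 5 points, brute-force pairwise comparison is shown above. For large n, the divide-and-conquer algorithm (sort by x, recurse on halves, check the dividing strip) achieves O(n log n).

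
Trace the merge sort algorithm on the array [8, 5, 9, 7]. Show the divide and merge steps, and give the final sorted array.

Merge sort trace:

Split: [8, 5, 9, 7] -> [8, 5] and [9, 7]
  Split: [8, 5] -> [8] and [5]
  Merge: [8] + [5] -> [5, 8]
  Split: [9, 7] -> [9] and [7]
  Merge: [9] + [7] -> [7, 9]
Merge: [5, 8] + [7, 9] -> [5, 7, 8, 9]

Final sorted array: [5, 7, 8, 9]

The merge sort proceeds by recursively splitting the array and merging sorted halves.
After all merges, the sorted array is [5, 7, 8, 9].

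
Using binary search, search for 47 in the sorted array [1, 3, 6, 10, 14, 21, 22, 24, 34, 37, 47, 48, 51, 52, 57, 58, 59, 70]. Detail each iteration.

Binary search for 47 in [1, 3, 6, 10, 14, 21, 22, 24, 34, 37, 47, 48, 51, 52, 57, 58, 59, 70]:

lo=0, hi=17, mid=8, arr[mid]=34 -> 34 < 47, search right half
lo=9, hi=17, mid=13, arr[mid]=52 -> 52 > 47, search left half
lo=9, hi=12, mid=10, arr[mid]=47 -> Found target at index 10!

Binary search finds 47 at index 10 after 3 comparisons. The search repeatedly halves the search space by comparing with the middle element.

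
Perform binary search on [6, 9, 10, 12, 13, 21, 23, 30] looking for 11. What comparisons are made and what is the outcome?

Binary search for 11 in [6, 9, 10, 12, 13, 21, 23, 30]:

lo=0, hi=7, mid=3, arr[mid]=12 -> 12 > 11, search left half
lo=0, hi=2, mid=1, arr[mid]=9 -> 9 < 11, search right half
lo=2, hi=2, mid=2, arr[mid]=10 -> 10 < 11, search right half
lo=3 > hi=2, target 11 not found

Binary search determines that 11 is not in the array after 3 comparisons. The search space was exhausted without finding the target.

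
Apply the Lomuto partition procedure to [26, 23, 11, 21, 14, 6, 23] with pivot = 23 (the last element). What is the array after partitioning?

Lomuto partition with pivot = 23:

Initial array: [26, 23, 11, 21, 14, 6, 23]

arr[0]=26 > 23: no swap
arr[1]=23 <= 23: swap with position 0, array becomes [23, 26, 11, 21, 14, 6, 23]
arr[2]=11 <= 23: swap with position 1, array becomes [23, 11, 26, 21, 14, 6, 23]
arr[3]=21 <= 23: swap with position 2, array becomes [23, 11, 21, 26, 14, 6, 23]
arr[4]=14 <= 23: swap with position 3, array becomes [23, 11, 21, 14, 26, 6, 23]
arr[5]=6 <= 23: swap with position 4, array becomes [23, 11, 21, 14, 6, 26, 23]

Place pivot at position 5: [23, 11, 21, 14, 6, 23, 26]
Pivot position: 5

After partitioning with pivot 23, the array becomes [23, 11, 21, 14, 6, 23, 26]. The pivot is placed at index 5. All elements to the left of the pivot are <= 23, and all elements to the right are > 23.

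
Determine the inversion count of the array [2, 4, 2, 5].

Finding inversions in [2, 4, 2, 5]:

(1, 2): arr[1]=4 > arr[2]=2

Total inversions: 1

The array has 1 inversion(s): (1,2). Each pair (i,j) satisfies i < j and arr[i] > arr[j].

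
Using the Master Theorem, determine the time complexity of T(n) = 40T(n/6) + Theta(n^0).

Master Theorem for T(n) = 40T(n/6) + O(n^0):

a = 40, b = 6, c = 0
log_b(a) = log_6(40) = 2.0588

Case 1: c = 0 < log_6(40) = 2.0588
T(n) = O(n^(log_6 40))

For T(n) = 40T(n/6) + O(n^0): log_6(40) = 2.0588. This is Case 1 of the Master Theorem (c < log_b(a), work dominated by leaves), giving O(n^(log_6 40)).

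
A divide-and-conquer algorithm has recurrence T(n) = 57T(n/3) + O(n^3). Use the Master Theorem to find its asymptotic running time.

Master Theorem for T(n) = 57T(n/3) + O(n^3):

a = 57, b = 3, c = 3
log_b(a) = log_3(57) = 3.6801

Case 1: c = 3 < log_3(57) = 3.6801
T(n) = O(n^(log_3 57))

For T(n) = 57T(n/3) + O(n^3): log_3(57) = 3.6801. This is Case 1 of the Master Theorem (c < log_b(a), work dominated by leaves), giving O(n^(log_3 57)).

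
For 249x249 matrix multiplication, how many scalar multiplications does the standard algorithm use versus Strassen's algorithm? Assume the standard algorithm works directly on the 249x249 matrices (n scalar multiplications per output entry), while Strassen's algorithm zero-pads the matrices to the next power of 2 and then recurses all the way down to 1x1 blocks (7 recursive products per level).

Matrix multiplication for 249x249 matrices:

Strassen's algorithm requires power-of-2 dimensions. Pad 249x249 to 256x256 (next power of 2).

Standard algorithm: 249^3 = 15438249 multiplications
Strassen's algorithm: 7^(log2(256)) = 7^8 = 5764801 multiplications
Savings: 15438249 - 5764801 = 9673448 multiplications

Standard: 15438249 multiplications (249^3). Strassen: 5764801 multiplications (7^8, after padding to 256x256). Strassen reduces 8 recursive multiplications to 7 at each level.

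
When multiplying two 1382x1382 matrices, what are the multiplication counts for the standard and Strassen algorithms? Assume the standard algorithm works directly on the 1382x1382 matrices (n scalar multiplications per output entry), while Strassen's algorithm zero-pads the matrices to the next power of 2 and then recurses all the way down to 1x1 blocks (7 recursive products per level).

Matrix multiplication for 1382x1382 matrices:

Strassen's algorithm requires power-of-2 dimensions. Pad 1382x1382 to 2048x2048 (next power of 2).

Standard algorithm: 1382^3 = 2639514968 multiplications
Strassen's algorithm: 7^(log2(2048)) = 7^11 = 1977326743 multiplications
Savings: 2639514968 - 1977326743 = 662188225 multiplications

Standard: 2639514968 multiplications (1382^3). Strassen: 1977326743 multiplications (7^11, after padding to 2048x2048). Strassen reduces 8 recursive multiplications to 7 at each level.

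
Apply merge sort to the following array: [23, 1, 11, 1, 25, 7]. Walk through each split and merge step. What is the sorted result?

Merge sort trace:

Split: [23, 1, 11, 1, 25, 7] -> [23, 1, 11] and [1, 25, 7]
  Split: [23, 1, 11] -> [23] and [1, 11]
    Split: [1, 11] -> [1] and [11]
    Merge: [1] + [11] -> [1, 11]
  Merge: [23] + [1, 11] -> [1, 11, 23]
  Split: [1, 25, 7] -> [1] and [25, 7]
    Split: [25, 7] -> [25] and [7]
    Merge: [25] + [7] -> [7, 25]
  Merge: [1] + [7, 25] -> [1, 7, 25]
Merge: [1, 11, 23] + [1, 7, 25] -> [1, 1, 7, 11, 23, 25]

Final sorted array: [1, 1, 7, 11, 23, 25]

The merge sort proceeds by recursively splitting the array and merging sorted halves.
After all merges, the sorted array is [1, 1, 7, 11, 23, 25].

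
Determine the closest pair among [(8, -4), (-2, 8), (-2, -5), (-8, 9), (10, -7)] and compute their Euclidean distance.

Computing all pairwise distances among 5 points:

d((8, -4), (-2, 8)) = 15.6205
d((8, -4), (-2, -5)) = 10.0499
d((8, -4), (-8, 9)) = 20.6155
d((8, -4), (10, -7)) = 3.6056 <-- minimum
d((-2, 8), (-2, -5)) = 13.0
d((-2, 8), (-8, 9)) = 6.0828
d((-2, 8), (10, -7)) = 19.2094
d((-2, -5), (-8, 9)) = 15.2315
d((-2, -5), (10, -7)) = 12.1655
d((-8, 9), (10, -7)) = 24.0832

Closest pair: (8, -4) and (10, -7) with distance 3.6056

The closest pair is (8, -4) and (10, -7) with Euclidean distance 3.6056. For 5 points, brute-force pairwise comparison is shown above. For large n, the divide-and-conquer algorithm (sort by x, recurse on halves, check the dividing strip) achieves O(n log n).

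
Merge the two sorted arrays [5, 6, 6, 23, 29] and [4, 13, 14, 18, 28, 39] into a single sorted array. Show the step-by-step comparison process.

Merging process:

Compare 5 vs 4: take 4 from right. Merged: [4]
Compare 5 vs 13: take 5 from left. Merged: [4, 5]
Compare 6 vs 13: take 6 from left. Merged: [4, 5, 6]
Compare 6 vs 13: take 6 from left. Merged: [4, 5, 6, 6]
Compare 23 vs 13: take 13 from right. Merged: [4, 5, 6, 6, 13]
Compare 23 vs 14: take 14 from right. Merged: [4, 5, 6, 6, 13, 14]
Compare 23 vs 18: take 18 from right. Merged: [4, 5, 6, 6, 13, 14, 18]
Compare 23 vs 28: take 23 from left. Merged: [4, 5, 6, 6, 13, 14, 18, 23]
Compare 29 vs 28: take 28 from right. Merged: [4, 5, 6, 6, 13, 14, 18, 23, 28]
Compare 29 vs 39: take 29 from left. Merged: [4, 5, 6, 6, 13, 14, 18, 23, 28, 29]
Append remaining from right: [39]. Merged: [4, 5, 6, 6, 13, 14, 18, 23, 28, 29, 39]

Final merged array: [4, 5, 6, 6, 13, 14, 18, 23, 28, 29, 39]
Total comparisons: 10

The merged array is [4, 5, 6, 6, 13, 14, 18, 23, 28, 29, 39], requiring 10 comparisons. The merge step runs in O(n) time where n is the total number of elements.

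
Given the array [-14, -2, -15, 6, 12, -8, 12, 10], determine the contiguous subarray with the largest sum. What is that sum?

Using Kadane's algorithm on [-14, -2, -15, 6, 12, -8, 12, 10]:

Scanning through the array:
Position 1 (value -2): max_ending_here = -2, max_so_far = -2
Position 2 (value -15): max_ending_here = -15, max_so_far = -2
Position 3 (value 6): max_ending_here = 6, max_so_far = 6
Position 4 (value 12): max_ending_here = 18, max_so_far = 18
Position 5 (value -8): max_ending_here = 10, max_so_far = 18
Position 6 (value 12): max_ending_here = 22, max_so_far = 22
Position 7 (value 10): max_ending_here = 32, max_so_far = 32

Maximum subarray: [6, 12, -8, 12, 10]
Maximum sum: 32

The maximum subarray is [6, 12, -8, 12, 10] with sum 32. This subarray runs from index 3 to index 7.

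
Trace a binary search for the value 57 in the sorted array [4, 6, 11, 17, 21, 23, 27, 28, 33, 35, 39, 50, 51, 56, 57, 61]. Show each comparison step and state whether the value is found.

Binary search for 57 in [4, 6, 11, 17, 21, 23, 27, 28, 33, 35, 39, 50, 51, 56, 57, 61]:

lo=0, hi=15, mid=7, arr[mid]=28 -> 28 < 57, search right half
lo=8, hi=15, mid=11, arr[mid]=50 -> 50 < 57, search right half
lo=12, hi=15, mid=13, arr[mid]=56 -> 56 < 57, search right half
lo=14, hi=15, mid=14, arr[mid]=57 -> Found target at index 14!

Binary search finds 57 at index 14 after 4 comparisons. The search repeatedly halves the search space by comparing with the middle element.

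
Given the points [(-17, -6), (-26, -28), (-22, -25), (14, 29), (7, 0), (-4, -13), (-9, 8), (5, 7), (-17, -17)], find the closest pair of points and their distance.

Computing all pairwise distances among 9 points:

d((-17, -6), (-26, -28)) = 23.7697
d((-17, -6), (-22, -25)) = 19.6469
d((-17, -6), (14, 29)) = 46.7547
d((-17, -6), (7, 0)) = 24.7386
d((-17, -6), (-4, -13)) = 14.7648
d((-17, -6), (-9, 8)) = 16.1245
d((-17, -6), (5, 7)) = 25.5539
d((-17, -6), (-17, -17)) = 11.0
d((-26, -28), (-22, -25)) = 5.0 <-- minimum
d((-26, -28), (14, 29)) = 69.6348
d((-26, -28), (7, 0)) = 43.2782
d((-26, -28), (-4, -13)) = 26.6271
d((-26, -28), (-9, 8)) = 39.8121
d((-26, -28), (5, 7)) = 46.7547
d((-26, -28), (-17, -17)) = 14.2127
d((-22, -25), (14, 29)) = 64.8999
d((-22, -25), (7, 0)) = 38.2884
d((-22, -25), (-4, -13)) = 21.6333
d((-22, -25), (-9, 8)) = 35.4683
d((-22, -25), (5, 7)) = 41.8688
d((-22, -25), (-17, -17)) = 9.434
d((14, 29), (7, 0)) = 29.8329
d((14, 29), (-4, -13)) = 45.6946
d((14, 29), (-9, 8)) = 31.1448
d((14, 29), (5, 7)) = 23.7697
d((14, 29), (-17, -17)) = 55.4707
d((7, 0), (-4, -13)) = 17.0294
d((7, 0), (-9, 8)) = 17.8885
d((7, 0), (5, 7)) = 7.2801
d((7, 0), (-17, -17)) = 29.4109
d((-4, -13), (-9, 8)) = 21.587
d((-4, -13), (5, 7)) = 21.9317
d((-4, -13), (-17, -17)) = 13.6015
d((-9, 8), (5, 7)) = 14.0357
d((-9, 8), (-17, -17)) = 26.2488
d((5, 7), (-17, -17)) = 32.5576

Closest pair: (-26, -28) and (-22, -25) with distance 5.0

The closest pair is (-26, -28) and (-22, -25) with Euclidean distance 5.0. For 9 points, brute-force pairwise comparison is shown above. For large n, the divide-and-conquer algorithm (sort by x, recurse on halves, check the dividing strip) achieves O(n log n).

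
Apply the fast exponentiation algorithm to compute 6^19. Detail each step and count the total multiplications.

Computing 6^19 by squaring (build up from 6^1; each line after the first costs one multiplication):

6^1 = 6
6^2 = (6^1)^2 = 6^2 = 36
6^4 = (6^2)^2 = 36^2 = 1296
6^8 = (6^4)^2 = 1296^2 = 1679616
6^9 = 6 * 6^8 = 6 * 1679616 = 10077696
6^18 = (6^9)^2 = 10077696^2 = 101559956668416
6^19 = 6 * 6^18 = 6 * 101559956668416 = 609359740010496

Result: 609359740010496
Multiplications needed: 6 (6 lines after 6^1)

6^19 = 609359740010496. Using exponentiation by squaring, this requires 6 multiplications. The key idea: if the exponent is even, square the half-power; if odd, multiply by the base once.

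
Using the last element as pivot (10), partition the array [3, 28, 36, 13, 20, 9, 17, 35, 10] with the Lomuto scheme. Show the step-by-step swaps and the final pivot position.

Lomuto partition with pivot = 10:

Initial array: [3, 28, 36, 13, 20, 9, 17, 35, 10]

arr[0]=3 <= 10: swap with position 0, array becomes [3, 28, 36, 13, 20, 9, 17, 35, 10]
arr[1]=28 > 10: no swap
arr[2]=36 > 10: no swap
arr[3]=13 > 10: no swap
arr[4]=20 > 10: no swap
arr[5]=9 <= 10: swap with position 1, array becomes [3, 9, 36, 13, 20, 28, 17, 35, 10]
arr[6]=17 > 10: no swap
arr[7]=35 > 10: no swap

Place pivot at position 2: [3, 9, 10, 13, 20, 28, 17, 35, 36]
Pivot position: 2

After partitioning with pivot 10, the array becomes [3, 9, 10, 13, 20, 28, 17, 35, 36]. The pivot is placed at index 2. All elements to the left of the pivot are <= 10, and all elements to the right are > 10.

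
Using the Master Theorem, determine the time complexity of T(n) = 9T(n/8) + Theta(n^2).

Master Theorem for T(n) = 9T(n/8) + O(n^2):

a = 9, b = 8, c = 2
log_b(a) = log_8(9) = 1.0566

Case 3: c = 2 > log_8(9) = 1.0566
T(n) = O(n^2) = O(n^2)

For T(n) = 9T(n/8) + O(n^2): log_8(9) = 1.0566. This is Case 3 of the Master Theorem (c > log_b(a), work dominated by root), giving O(n^2).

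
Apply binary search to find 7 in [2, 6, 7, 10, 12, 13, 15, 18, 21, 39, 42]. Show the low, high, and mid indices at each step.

Binary search for 7 in [2, 6, 7, 10, 12, 13, 15, 18, 21, 39, 42]:

lo=0, hi=10, mid=5, arr[mid]=13 -> 13 > 7, search left half
lo=0, hi=4, mid=2, arr[mid]=7 -> Found target at index 2!

Binary search finds 7 at index 2 after 2 comparisons. The search repeatedly halves the search space by comparing with the middle element.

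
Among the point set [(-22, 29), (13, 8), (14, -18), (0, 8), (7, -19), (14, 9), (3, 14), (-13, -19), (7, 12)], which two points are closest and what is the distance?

Computing all pairwise distances among 9 points:

d((-22, 29), (13, 8)) = 40.8167
d((-22, 29), (14, -18)) = 59.203
d((-22, 29), (0, 8)) = 30.4138
d((-22, 29), (7, -19)) = 56.0803
d((-22, 29), (14, 9)) = 41.1825
d((-22, 29), (3, 14)) = 29.1548
d((-22, 29), (-13, -19)) = 48.8365
d((-22, 29), (7, 12)) = 33.6155
d((13, 8), (14, -18)) = 26.0192
d((13, 8), (0, 8)) = 13.0
d((13, 8), (7, -19)) = 27.6586
d((13, 8), (14, 9)) = 1.4142 <-- minimum
d((13, 8), (3, 14)) = 11.6619
d((13, 8), (-13, -19)) = 37.4833
d((13, 8), (7, 12)) = 7.2111
d((14, -18), (0, 8)) = 29.5296
d((14, -18), (7, -19)) = 7.0711
d((14, -18), (14, 9)) = 27.0
d((14, -18), (3, 14)) = 33.8378
d((14, -18), (-13, -19)) = 27.0185
d((14, -18), (7, 12)) = 30.8058
d((0, 8), (7, -19)) = 27.8927
d((0, 8), (14, 9)) = 14.0357
d((0, 8), (3, 14)) = 6.7082
d((0, 8), (-13, -19)) = 29.9666
d((0, 8), (7, 12)) = 8.0623
d((7, -19), (14, 9)) = 28.8617
d((7, -19), (3, 14)) = 33.2415
d((7, -19), (-13, -19)) = 20.0
d((7, -19), (7, 12)) = 31.0
d((14, 9), (3, 14)) = 12.083
d((14, 9), (-13, -19)) = 38.8973
d((14, 9), (7, 12)) = 7.6158
d((3, 14), (-13, -19)) = 36.6742
d((3, 14), (7, 12)) = 4.4721
d((-13, -19), (7, 12)) = 36.8917

Closest pair: (13, 8) and (14, 9) with distance 1.4142

The closest pair is (13, 8) and (14, 9) with Euclidean distance 1.4142. For 9 points, brute-force pairwise comparison is shown above. For large n, the divide-and-conquer algorithm (sort by x, recurse on halves, check the dividing strip) achieves O(n log n).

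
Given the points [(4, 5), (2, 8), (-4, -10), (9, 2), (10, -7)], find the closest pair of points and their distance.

Computing all pairwise distances among 5 points:

d((4, 5), (2, 8)) = 3.6056 <-- minimum
d((4, 5), (-4, -10)) = 17.0
d((4, 5), (9, 2)) = 5.831
d((4, 5), (10, -7)) = 13.4164
d((2, 8), (-4, -10)) = 18.9737
d((2, 8), (9, 2)) = 9.2195
d((2, 8), (10, -7)) = 17.0
d((-4, -10), (9, 2)) = 17.6918
d((-4, -10), (10, -7)) = 14.3178
d((9, 2), (10, -7)) = 9.0554

Closest pair: (4, 5) and (2, 8) with distance 3.6056

The closest pair is (4, 5) and (2, 8) with Euclidean distance 3.6056. For 5 points, brute-force pairwise comparison is shown above. For large n, the divide-and-conquer algorithm (sort by x, recurse on halves, check the dividing strip) achieves O(n log n).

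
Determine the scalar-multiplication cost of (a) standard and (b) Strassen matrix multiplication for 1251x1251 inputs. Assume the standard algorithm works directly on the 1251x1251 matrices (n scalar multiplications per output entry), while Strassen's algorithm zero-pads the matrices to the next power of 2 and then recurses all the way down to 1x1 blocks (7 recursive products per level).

Matrix multiplication for 1251x1251 matrices:

Strassen's algorithm requires power-of-2 dimensions. Pad 1251x1251 to 2048x2048 (next power of 2).

Standard algorithm: 1251^3 = 1957816251 multiplications
Strassen's algorithm: 7^(log2(2048)) = 7^11 = 1977326743 multiplications
Difference: 1957816251 - 1977326743 = -19510492 (Strassen uses MORE here due to padding overhead — for small or just-over-power-of-2 n, padding can outweigh the per-level savings)

Standard: 1957816251 multiplications (1251^3). Strassen: 1977326743 multiplications (7^11, after padding to 2048x2048). Strassen reduces 8 recursive multiplications to 7 at each level.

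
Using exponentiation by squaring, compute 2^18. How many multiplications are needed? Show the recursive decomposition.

Computing 2^18 by squaring (build up from 2^1; each line after the first costs one multiplication):

2^1 = 2
2^2 = (2^1)^2 = 2^2 = 4
2^4 = (2^2)^2 = 4^2 = 16
2^8 = (2^4)^2 = 16^2 = 256
2^9 = 2 * 2^8 = 2 * 256 = 512
2^18 = (2^9)^2 = 512^2 = 262144

Result: 262144
Multiplications needed: 5 (5 lines after 2^1)

2^18 = 262144. Using exponentiation by squaring, this requires 5 multiplications. The key idea: if the exponent is even, square the half-power; if odd, multiply by the base once.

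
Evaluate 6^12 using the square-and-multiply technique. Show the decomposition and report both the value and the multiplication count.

Computing 6^12 by squaring (build up from 6^1; each line after the first costs one multiplication):

6^1 = 6
6^2 = (6^1)^2 = 6^2 = 36
6^3 = 6 * 6^2 = 6 * 36 = 216
6^6 = (6^3)^2 = 216^2 = 46656
6^12 = (6^6)^2 = 46656^2 = 2176782336

Result: 2176782336
Multiplications needed: 4 (4 lines after 6^1)

6^12 = 2176782336. Using exponentiation by squaring, this requires 4 multiplications. The key idea: if the exponent is even, square the half-power; if odd, multiply by the base once.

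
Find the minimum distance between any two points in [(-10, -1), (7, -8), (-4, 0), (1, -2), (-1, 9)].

Computing all pairwise distances among 5 points:

d((-10, -1), (7, -8)) = 18.3848
d((-10, -1), (-4, 0)) = 6.0828
d((-10, -1), (1, -2)) = 11.0454
d((-10, -1), (-1, 9)) = 13.4536
d((7, -8), (-4, 0)) = 13.6015
d((7, -8), (1, -2)) = 8.4853
d((7, -8), (-1, 9)) = 18.7883
d((-4, 0), (1, -2)) = 5.3852 <-- minimum
d((-4, 0), (-1, 9)) = 9.4868
d((1, -2), (-1, 9)) = 11.1803

Closest pair: (-4, 0) and (1, -2) with distance 5.3852

The closest pair is (-4, 0) and (1, -2) with Euclidean distance 5.3852. For 5 points, brute-force pairwise comparison is shown above. For large n, the divide-and-conquer algorithm (sort by x, recurse on halves, check the dividing strip) achieves O(n log n).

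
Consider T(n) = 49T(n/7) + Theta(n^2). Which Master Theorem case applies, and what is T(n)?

Master Theorem for T(n) = 49T(n/7) + O(n^2):

a = 49, b = 7, c = 2
log_b(a) = log_7(49) = 2.0000

Case 2: c = 2 = log_7(49) = 2.0000
T(n) = O(n^2 log n) = O(n^2 log n)

For T(n) = 49T(n/7) + O(n^2): log_7(49) = 2.0000. This is Case 2 of the Master Theorem (c = log_b(a), equal work at all levels), giving O(n^2 log n).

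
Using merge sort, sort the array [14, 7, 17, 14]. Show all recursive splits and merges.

Merge sort trace:

Split: [14, 7, 17, 14] -> [14, 7] and [17, 14]
  Split: [14, 7] -> [14] and [7]
  Merge: [14] + [7] -> [7, 14]
  Split: [17, 14] -> [17] and [14]
  Merge: [17] + [14] -> [14, 17]
Merge: [7, 14] + [14, 17] -> [7, 14, 14, 17]

Final sorted array: [7, 14, 14, 17]

The merge sort proceeds by recursively splitting the array and merging sorted halves.
After all merges, the sorted array is [7, 14, 14, 17].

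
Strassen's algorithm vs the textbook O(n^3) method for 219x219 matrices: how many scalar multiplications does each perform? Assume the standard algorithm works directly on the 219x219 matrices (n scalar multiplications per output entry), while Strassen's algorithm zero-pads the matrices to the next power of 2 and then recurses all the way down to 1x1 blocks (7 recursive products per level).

Matrix multiplication for 219x219 matrices:

Strassen's algorithm requires power-of-2 dimensions. Pad 219x219 to 256x256 (next power of 2).

Standard algorithm: 219^3 = 10503459 multiplications
Strassen's algorithm: 7^(log2(256)) = 7^8 = 5764801 multiplications
Savings: 10503459 - 5764801 = 4738658 multiplications

Standard: 10503459 multiplications (219^3). Strassen: 5764801 multiplications (7^8, after padding to 256x256). Strassen reduces 8 recursive multiplications to 7 at each level.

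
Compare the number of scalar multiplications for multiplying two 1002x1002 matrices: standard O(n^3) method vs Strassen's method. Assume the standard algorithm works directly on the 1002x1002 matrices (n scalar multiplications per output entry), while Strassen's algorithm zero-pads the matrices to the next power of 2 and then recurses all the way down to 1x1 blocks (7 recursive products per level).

Matrix multiplication for 1002x1002 matrices:

Strassen's algorithm requires power-of-2 dimensions. Pad 1002x1002 to 1024x1024 (next power of 2).

Standard algorithm: 1002^3 = 1006012008 multiplications
Strassen's algorithm: 7^(log2(1024)) = 7^10 = 282475249 multiplications
Savings: 1006012008 - 282475249 = 723536759 multiplications

Standard: 1006012008 multiplications (1002^3). Strassen: 282475249 multiplications (7^10, after padding to 1024x1024). Strassen reduces 8 recursive multiplications to 7 at each level.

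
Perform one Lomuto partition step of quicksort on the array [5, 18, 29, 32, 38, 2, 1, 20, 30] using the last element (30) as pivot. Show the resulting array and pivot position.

Lomuto partition with pivot = 30:

Initial array: [5, 18, 29, 32, 38, 2, 1, 20, 30]

arr[0]=5 <= 30: swap with position 0, array becomes [5, 18, 29, 32, 38, 2, 1, 20, 30]
arr[1]=18 <= 30: swap with position 1, array becomes [5, 18, 29, 32, 38, 2, 1, 20, 30]
arr[2]=29 <= 30: swap with position 2, array becomes [5, 18, 29, 32, 38, 2, 1, 20, 30]
arr[3]=32 > 30: no swap
arr[4]=38 > 30: no swap
arr[5]=2 <= 30: swap with position 3, array becomes [5, 18, 29, 2, 38, 32, 1, 20, 30]
arr[6]=1 <= 30: swap with position 4, array becomes [5, 18, 29, 2, 1, 32, 38, 20, 30]
arr[7]=20 <= 30: swap with position 5, array becomes [5, 18, 29, 2, 1, 20, 38, 32, 30]

Place pivot at position 6: [5, 18, 29, 2, 1, 20, 30, 32, 38]
Pivot position: 6

After partitioning with pivot 30, the array becomes [5, 18, 29, 2, 1, 20, 30, 32, 38]. The pivot is placed at index 6. All elements to the left of the pivot are <= 30, and all elements to the right are > 30.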